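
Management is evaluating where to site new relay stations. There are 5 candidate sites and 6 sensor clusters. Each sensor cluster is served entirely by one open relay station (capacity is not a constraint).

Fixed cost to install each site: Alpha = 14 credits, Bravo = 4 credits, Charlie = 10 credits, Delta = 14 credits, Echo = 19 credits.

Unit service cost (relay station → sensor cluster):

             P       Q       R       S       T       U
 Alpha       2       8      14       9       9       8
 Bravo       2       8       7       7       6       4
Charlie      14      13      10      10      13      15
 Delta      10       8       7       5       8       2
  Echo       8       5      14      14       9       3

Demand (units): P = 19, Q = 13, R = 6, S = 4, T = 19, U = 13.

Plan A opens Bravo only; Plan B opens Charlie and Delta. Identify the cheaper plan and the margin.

Plan A: {Bravo}: P→Bravo 2·19=38, Q→Bravo 8·13=104, R→Bravo 7·6=42, S→Bravo 7·4=28, T→Bravo 6·19=114, U→Bravo 4·13=52. Service 378; fixed 4; total 382.
Plan B: {Charlie, Delta}: P→Delta 10·19=190, Q→Delta 8·13=104, R→Delta 7·6=42, S→Delta 5·4=20, T→Delta 8·19=152, U→Delta 2·13=26. Service 534; fixed 24; total 558.
Difference: |382 − 558| = 176.

Plan A is cheaper by 176.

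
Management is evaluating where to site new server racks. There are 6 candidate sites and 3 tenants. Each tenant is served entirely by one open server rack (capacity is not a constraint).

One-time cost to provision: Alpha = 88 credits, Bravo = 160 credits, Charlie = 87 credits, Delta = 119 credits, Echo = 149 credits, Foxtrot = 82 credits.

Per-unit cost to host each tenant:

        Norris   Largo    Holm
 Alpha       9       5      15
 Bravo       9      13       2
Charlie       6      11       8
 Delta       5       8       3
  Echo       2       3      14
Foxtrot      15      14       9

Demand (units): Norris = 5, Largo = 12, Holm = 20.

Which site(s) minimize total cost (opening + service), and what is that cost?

Open Delta only; minimum total cost 300.

For any fixed open set, each tenant goes to its cheapest open site; total = fixed + service.
{Delta}: Norris→Delta 5·5=25, Largo→Delta 8·12=96, Holm→Delta 3·20=60. Service 181; fixed 119; total 300.
{Alpha, Delta}: service 145 + fixed 207 = 352
{Delta, Echo}: Norris→Echo 2·5=10, Largo→Echo 3·12=36, Holm→Delta 3·20=60. Service 106; fixed 268; total 374.
{Alpha, Bravo, Charlie, Delta, Echo, Foxtrot}: Norris→Echo 2·5=10, Largo→Echo 3·12=36, Holm→Bravo 2·20=40. Service 86; fixed 685; total 771.
No other subset beats 300.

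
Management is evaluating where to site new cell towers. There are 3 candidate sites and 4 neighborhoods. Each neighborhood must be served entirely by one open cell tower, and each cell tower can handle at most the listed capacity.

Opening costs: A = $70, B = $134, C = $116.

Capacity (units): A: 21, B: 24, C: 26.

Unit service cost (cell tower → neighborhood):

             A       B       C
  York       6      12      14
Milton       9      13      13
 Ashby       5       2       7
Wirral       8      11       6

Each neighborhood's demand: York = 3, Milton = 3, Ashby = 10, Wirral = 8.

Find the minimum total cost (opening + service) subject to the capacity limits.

Open {C}: York→C 14·3=42, Milton→C 13·3=39, Ashby→C 7·10=70, Wirral→C 6·8=48.
Loads: C carries 24/26. Service 199; fixed 116; total 315.
Next best feasible plan costs 317.

Minimum total cost: 315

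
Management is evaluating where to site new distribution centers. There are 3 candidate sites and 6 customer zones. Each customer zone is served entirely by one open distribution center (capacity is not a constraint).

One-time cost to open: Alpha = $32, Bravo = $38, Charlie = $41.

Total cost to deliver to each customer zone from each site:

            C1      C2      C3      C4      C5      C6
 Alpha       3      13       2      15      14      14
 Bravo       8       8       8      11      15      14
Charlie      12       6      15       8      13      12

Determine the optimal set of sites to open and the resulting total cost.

For any fixed open set, each customer zone goes to its cheapest open site; total = fixed + service.
{Alpha}: C1→Alpha 3, C2→Alpha 13, C3→Alpha 2, C4→Alpha 15, C5→Alpha 14, C6→Alpha 14. Service 61; fixed 32; total 93.
{Bravo}: service 64 + fixed 38 = 102
{Charlie}: C1→Charlie 12, C2→Charlie 6, C3→Charlie 15, C4→Charlie 8, C5→Charlie 13, C6→Charlie 12. Service 66; fixed 41; total 107.
{Alpha, Bravo, Charlie}: C1→Alpha 3, C2→Charlie 6, C3→Alpha 2, C4→Charlie 8, C5→Charlie 13, C6→Charlie 12. Service 44; fixed 111; total 155.
No other subset beats 93.

Open Alpha only; minimum total cost 93.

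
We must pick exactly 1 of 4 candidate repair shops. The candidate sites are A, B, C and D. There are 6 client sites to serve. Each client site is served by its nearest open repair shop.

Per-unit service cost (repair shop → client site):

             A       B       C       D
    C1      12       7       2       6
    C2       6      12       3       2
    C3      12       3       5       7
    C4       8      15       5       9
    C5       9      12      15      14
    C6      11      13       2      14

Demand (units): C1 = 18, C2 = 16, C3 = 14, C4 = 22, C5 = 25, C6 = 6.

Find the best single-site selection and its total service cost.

Choose C only; total service cost 651.

With exactly 1 open, each client site uses its cheapest among the chosen.
{C}: C1→C 2·18=36, C2→C 3·16=48, C3→C 5·14=70, C4→C 5·22=110, C5→C 15·25=375, C6→C 2·6=12. Service cost 651.
{D}: service cost 870
{A}: service cost 947
Among all 4 size-1 choices, {C} is lowest.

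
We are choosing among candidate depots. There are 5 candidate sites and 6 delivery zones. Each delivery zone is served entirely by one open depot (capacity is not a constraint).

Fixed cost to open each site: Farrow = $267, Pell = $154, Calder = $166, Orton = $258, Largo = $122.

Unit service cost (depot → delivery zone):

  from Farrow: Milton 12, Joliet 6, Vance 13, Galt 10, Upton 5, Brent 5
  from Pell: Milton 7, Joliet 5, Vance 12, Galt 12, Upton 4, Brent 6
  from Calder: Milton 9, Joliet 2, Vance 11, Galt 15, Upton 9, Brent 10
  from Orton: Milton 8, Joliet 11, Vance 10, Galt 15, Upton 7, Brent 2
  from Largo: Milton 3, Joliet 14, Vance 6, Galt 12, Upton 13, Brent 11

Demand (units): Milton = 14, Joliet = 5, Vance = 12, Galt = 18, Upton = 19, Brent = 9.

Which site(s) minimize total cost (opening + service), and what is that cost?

For any fixed open set, each delivery zone goes to its cheapest open site; total = fixed + service.
{Pell, Largo}: Milton→Largo 3·14=42, Joliet→Pell 5·5=25, Vance→Largo 6·12=72, Galt→Pell 12·18=216, Upton→Pell 4·19=76, Brent→Pell 6·9=54. Service 485; fixed 276; total 761.
{Pell}: service 613 + fixed 154 = 767
{Farrow, Largo}: service 464 + fixed 389 = 853
{Farrow, Pell, Calder, Orton, Largo}: Milton→Largo 3·14=42, Joliet→Calder 2·5=10, Vance→Largo 6·12=72, Galt→Farrow 10·18=180, Upton→Pell 4·19=76, Brent→Orton 2·9=18. Service 398; fixed 967; total 1365.
No other subset beats 761.

Open Pell and Largo; minimum total cost 761.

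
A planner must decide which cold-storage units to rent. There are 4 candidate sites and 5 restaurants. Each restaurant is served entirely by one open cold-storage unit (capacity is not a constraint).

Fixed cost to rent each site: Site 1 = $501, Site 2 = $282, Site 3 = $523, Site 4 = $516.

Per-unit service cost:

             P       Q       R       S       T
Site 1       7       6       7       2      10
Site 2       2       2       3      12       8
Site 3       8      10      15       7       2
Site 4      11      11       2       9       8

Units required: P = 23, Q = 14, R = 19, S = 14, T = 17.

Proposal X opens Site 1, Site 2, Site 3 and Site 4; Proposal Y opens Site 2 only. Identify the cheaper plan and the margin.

Proposal Y is cheaper by 1279.

Proposal X: {Site 1, Site 2, Site 3, Site 4}: P→Site 2 2·23=46, Q→Site 2 2·14=28, R→Site 4 2·19=38, S→Site 1 2·14=28, T→Site 3 2·17=34. Service 174; fixed 1822; total 1996.
Proposal Y: {Site 2}: P→Site 2 2·23=46, Q→Site 2 2·14=28, R→Site 2 3·19=57, S→Site 2 12·14=168, T→Site 2 8·17=136. Service 435; fixed 282; total 717.
Difference: |1996 − 717| = 1279.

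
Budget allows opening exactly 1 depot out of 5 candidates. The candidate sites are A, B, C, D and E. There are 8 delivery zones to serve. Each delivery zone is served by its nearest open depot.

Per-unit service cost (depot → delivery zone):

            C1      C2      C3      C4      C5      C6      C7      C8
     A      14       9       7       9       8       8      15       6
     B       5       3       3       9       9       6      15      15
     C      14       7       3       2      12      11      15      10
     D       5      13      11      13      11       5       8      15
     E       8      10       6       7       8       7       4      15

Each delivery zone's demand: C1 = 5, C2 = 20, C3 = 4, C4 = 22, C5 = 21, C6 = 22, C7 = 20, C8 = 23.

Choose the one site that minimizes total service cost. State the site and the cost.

With exactly 1 open, each delivery zone uses its cheapest among the chosen.
{E}: C1→E 8·5=40, C2→E 10·20=200, C3→E 6·4=24, C4→E 7·22=154, C5→E 8·21=168, C6→E 7·22=154, C7→E 4·20=80, C8→E 15·23=345. Service cost 1165.
{A}: service cost 1258
{B}: service cost 1261
Among all 5 size-1 choices, {E} is lowest.

Choose E only; total service cost 1165.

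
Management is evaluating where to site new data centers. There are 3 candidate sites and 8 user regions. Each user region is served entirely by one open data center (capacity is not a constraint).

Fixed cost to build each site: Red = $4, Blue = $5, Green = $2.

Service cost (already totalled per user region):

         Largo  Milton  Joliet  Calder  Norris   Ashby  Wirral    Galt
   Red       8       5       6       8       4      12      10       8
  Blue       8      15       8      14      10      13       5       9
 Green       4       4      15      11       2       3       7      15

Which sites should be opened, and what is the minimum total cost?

For any fixed open set, each user region goes to its cheapest open site; total = fixed + service.
{Red, Green}: Largo→Green 4, Milton→Green 4, Joliet→Red 6, Calder→Red 8, Norris→Green 2, Ashby→Green 3, Wirral→Green 7, Galt→Red 8. Service 42; fixed 6; total 48.
{Red, Blue, Green}: Largo→Green 4, Milton→Green 4, Joliet→Red 6, Calder→Red 8, Norris→Green 2, Ashby→Green 3, Wirral→Blue 5, Galt→Red 8. Service 40; fixed 11; total 51.
{Blue, Green}: service 46 + fixed 7 = 53
{Green}: service 61 + fixed 2 = 63
No other subset beats 48.

Open Red and Green; minimum total cost 48.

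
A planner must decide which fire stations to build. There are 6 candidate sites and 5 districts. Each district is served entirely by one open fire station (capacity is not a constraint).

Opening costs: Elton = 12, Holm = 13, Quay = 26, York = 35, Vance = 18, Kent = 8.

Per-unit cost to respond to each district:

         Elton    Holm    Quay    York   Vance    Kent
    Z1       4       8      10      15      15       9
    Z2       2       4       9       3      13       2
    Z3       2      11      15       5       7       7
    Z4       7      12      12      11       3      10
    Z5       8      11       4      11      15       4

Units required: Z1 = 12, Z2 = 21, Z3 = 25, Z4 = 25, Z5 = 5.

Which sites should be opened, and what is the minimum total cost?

Open Elton, Vance and Kent; minimum total cost 273.

For any fixed open set, each district goes to its cheapest open site; total = fixed + service.
{Elton, Vance, Kent}: Z1→Elton 4·12=48, Z2→Elton 2·21=42, Z3→Elton 2·25=50, Z4→Vance 3·25=75, Z5→Kent 4·5=20. Service 235; fixed 38; total 273.
{Elton, Vance}: service 255 + fixed 30 = 285
{Elton, Holm, Vance, Kent}: service 235 + fixed 51 = 286
{Elton, Holm, Quay, York, Vance, Kent}: Z1→Elton 4·12=48, Z2→Elton 2·21=42, Z3→Elton 2·25=50, Z4→Vance 3·25=75, Z5→Quay 4·5=20. Service 235; fixed 112; total 347.
No other subset beats 273.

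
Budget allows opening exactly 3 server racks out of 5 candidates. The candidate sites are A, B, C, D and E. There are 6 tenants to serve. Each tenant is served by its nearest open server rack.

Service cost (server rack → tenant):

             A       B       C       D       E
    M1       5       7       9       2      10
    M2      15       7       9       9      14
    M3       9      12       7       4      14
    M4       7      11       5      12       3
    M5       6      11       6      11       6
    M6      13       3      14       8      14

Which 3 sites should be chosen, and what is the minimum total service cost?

Choose B, D and E; total service cost 25.

With exactly 3 open, each tenant uses its cheapest among the chosen.
{B, D, E}: M1→D 2, M2→B 7, M3→D 4, M4→E 3, M5→E 6, M6→B 3. Service cost 25.
{B, C, D}: service cost 27
{A, B, D}: service cost 29
Among all 10 size-3 choices, {B, D, E} is lowest.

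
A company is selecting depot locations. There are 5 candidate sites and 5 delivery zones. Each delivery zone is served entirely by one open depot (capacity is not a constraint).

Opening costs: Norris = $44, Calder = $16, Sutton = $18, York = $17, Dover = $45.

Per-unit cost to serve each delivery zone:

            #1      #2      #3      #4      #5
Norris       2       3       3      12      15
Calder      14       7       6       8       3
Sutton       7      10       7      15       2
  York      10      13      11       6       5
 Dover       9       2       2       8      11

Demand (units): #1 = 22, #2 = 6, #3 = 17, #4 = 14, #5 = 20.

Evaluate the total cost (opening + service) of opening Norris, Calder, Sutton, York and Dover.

Total cost: 354

Each delivery zone is assigned to its cheapest site among the open ones.
{Norris, Calder, Sutton, York, Dover}: #1→Norris 2·22=44, #2→Dover 2·6=12, #3→Dover 2·17=34, #4→York 6·14=84, #5→Sutton 2·20=40. Service 214; fixed 140; total 354.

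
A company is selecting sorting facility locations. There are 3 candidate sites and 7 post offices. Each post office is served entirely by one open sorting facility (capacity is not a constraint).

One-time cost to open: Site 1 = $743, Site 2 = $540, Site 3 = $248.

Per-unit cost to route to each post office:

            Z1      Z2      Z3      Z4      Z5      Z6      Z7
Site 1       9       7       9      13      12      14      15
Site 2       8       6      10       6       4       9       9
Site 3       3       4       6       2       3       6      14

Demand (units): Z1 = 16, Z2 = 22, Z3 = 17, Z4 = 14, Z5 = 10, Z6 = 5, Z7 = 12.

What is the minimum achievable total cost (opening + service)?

For any fixed open set, each post office goes to its cheapest open site; total = fixed + service.
{Site 3}: Z1→Site 3 3·16=48, Z2→Site 3 4·22=88, Z3→Site 3 6·17=102, Z4→Site 3 2·14=28, Z5→Site 3 3·10=30, Z6→Site 3 6·5=30, Z7→Site 3 14·12=168. Service 494; fixed 248; total 742.
{Site 2, Site 3}: service 434 + fixed 788 = 1222
{Site 2}: service 707 + fixed 540 = 1247
{Site 1, Site 2, Site 3}: Z1→Site 3 3·16=48, Z2→Site 3 4·22=88, Z3→Site 3 6·17=102, Z4→Site 3 2·14=28, Z5→Site 3 3·10=30, Z6→Site 3 6·5=30, Z7→Site 2 9·12=108. Service 434; fixed 1531; total 1965.
(All 7 nonempty subsets were checked; Site 3 only is lowest.)

Minimum total cost: 742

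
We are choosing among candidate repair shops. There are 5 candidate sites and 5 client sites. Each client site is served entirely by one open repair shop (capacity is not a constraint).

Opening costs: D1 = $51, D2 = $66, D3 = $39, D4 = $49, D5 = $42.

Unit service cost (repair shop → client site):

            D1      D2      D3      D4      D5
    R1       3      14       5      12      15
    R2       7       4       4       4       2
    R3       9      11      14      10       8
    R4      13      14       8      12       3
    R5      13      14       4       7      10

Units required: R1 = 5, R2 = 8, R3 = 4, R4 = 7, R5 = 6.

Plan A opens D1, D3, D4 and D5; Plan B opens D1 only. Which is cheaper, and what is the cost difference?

Plan A: {D1, D3, D4, D5}: R1→D1 3·5=15, R2→D5 2·8=16, R3→D5 8·4=32, R4→D5 3·7=21, R5→D3 4·6=24. Service 108; fixed 181; total 289.
Plan B: {D1}: R1→D1 3·5=15, R2→D1 7·8=56, R3→D1 9·4=36, R4→D1 13·7=91, R5→D1 13·6=78. Service 276; fixed 51; total 327.
Difference: |289 − 327| = 38.

Plan A is cheaper by 38.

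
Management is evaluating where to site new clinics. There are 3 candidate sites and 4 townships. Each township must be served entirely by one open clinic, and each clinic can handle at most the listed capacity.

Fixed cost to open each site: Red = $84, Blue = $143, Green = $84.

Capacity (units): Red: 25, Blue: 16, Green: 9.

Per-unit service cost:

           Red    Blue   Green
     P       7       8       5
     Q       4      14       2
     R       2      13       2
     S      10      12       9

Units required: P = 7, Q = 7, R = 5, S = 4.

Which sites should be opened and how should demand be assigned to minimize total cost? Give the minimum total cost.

Minimum total cost: 211

Open {Red}: P→Red 7·7=49, Q→Red 4·7=28, R→Red 2·5=10, S→Red 10·4=40.
Loads: Red carries 23/25. Service 127; fixed 84; total 211.
Next best feasible plan costs 281.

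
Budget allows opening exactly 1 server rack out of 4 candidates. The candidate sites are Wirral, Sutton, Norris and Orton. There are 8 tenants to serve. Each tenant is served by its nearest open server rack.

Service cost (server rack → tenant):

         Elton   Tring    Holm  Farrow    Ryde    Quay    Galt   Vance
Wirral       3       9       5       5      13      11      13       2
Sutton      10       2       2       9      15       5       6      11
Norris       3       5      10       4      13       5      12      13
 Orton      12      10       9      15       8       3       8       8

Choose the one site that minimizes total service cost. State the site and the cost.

Choose Sutton only; total service cost 60.

With exactly 1 open, each tenant uses its cheapest among the chosen.
{Sutton}: Elton→Sutton 10, Tring→Sutton 2, Holm→Sutton 2, Farrow→Sutton 9, Ryde→Sutton 15, Quay→Sutton 5, Galt→Sutton 6, Vance→Sutton 11. Service cost 60.
{Wirral}: service cost 61
{Norris}: service cost 65
Among all 4 size-1 choices, {Sutton} is lowest.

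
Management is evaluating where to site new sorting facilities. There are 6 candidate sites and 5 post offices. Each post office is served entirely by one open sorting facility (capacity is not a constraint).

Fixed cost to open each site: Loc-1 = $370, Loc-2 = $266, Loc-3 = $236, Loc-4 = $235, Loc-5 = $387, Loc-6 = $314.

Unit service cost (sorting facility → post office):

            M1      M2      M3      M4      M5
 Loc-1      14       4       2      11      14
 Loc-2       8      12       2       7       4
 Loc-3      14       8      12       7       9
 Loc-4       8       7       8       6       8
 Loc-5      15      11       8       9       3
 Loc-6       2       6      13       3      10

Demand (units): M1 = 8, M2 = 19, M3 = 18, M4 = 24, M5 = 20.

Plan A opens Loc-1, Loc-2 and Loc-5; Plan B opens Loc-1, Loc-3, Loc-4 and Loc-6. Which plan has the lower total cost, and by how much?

Plan A: {Loc-1, Loc-2, Loc-5}: M1→Loc-2 8·8=64, M2→Loc-1 4·19=76, M3→Loc-1 2·18=36, M4→Loc-2 7·24=168, M5→Loc-5 3·20=60. Service 404; fixed 1023; total 1427.
Plan B: {Loc-1, Loc-3, Loc-4, Loc-6}: M1→Loc-6 2·8=16, M2→Loc-1 4·19=76, M3→Loc-1 2·18=36, M4→Loc-6 3·24=72, M5→Loc-4 8·20=160. Service 360; fixed 1155; total 1515.
Difference: |1427 − 1515| = 88.

Plan A is cheaper by 88.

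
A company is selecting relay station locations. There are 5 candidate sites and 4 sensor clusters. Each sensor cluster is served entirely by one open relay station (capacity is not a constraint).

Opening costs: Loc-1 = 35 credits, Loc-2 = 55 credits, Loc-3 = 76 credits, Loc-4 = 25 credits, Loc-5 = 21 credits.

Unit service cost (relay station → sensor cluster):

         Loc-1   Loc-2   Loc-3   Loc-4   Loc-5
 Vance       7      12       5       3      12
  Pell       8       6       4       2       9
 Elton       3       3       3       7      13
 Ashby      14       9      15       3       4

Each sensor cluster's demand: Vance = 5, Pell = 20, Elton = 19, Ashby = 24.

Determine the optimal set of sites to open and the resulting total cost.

Open Loc-1 and Loc-4; minimum total cost 244.

For any fixed open set, each sensor cluster goes to its cheapest open site; total = fixed + service.
{Loc-1, Loc-4}: Vance→Loc-4 3·5=15, Pell→Loc-4 2·20=40, Elton→Loc-1 3·19=57, Ashby→Loc-4 3·24=72. Service 184; fixed 60; total 244.
{Loc-2, Loc-4}: service 184 + fixed 80 = 264
{Loc-1, Loc-4, Loc-5}: service 184 + fixed 81 = 265
{Loc-1, Loc-2, Loc-3, Loc-4, Loc-5}: service 184 + fixed 212 = 396
No other subset beats 244.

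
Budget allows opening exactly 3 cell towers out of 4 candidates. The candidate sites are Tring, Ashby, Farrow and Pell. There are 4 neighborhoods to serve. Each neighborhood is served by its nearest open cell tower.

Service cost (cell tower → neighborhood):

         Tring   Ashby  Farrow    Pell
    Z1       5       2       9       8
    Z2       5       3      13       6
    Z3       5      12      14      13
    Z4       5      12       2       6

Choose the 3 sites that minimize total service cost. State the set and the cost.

Choose Tring, Ashby and Farrow; total service cost 12.

With exactly 3 open, each neighborhood uses its cheapest among the chosen.
{Tring, Ashby, Farrow}: Z1→Ashby 2, Z2→Ashby 3, Z3→Tring 5, Z4→Farrow 2. Service cost 12.
{Tring, Ashby, Pell}: service cost 15
{Tring, Farrow, Pell}: service cost 17
Among all 4 size-3 choices, {Tring, Ashby, Farrow} is lowest.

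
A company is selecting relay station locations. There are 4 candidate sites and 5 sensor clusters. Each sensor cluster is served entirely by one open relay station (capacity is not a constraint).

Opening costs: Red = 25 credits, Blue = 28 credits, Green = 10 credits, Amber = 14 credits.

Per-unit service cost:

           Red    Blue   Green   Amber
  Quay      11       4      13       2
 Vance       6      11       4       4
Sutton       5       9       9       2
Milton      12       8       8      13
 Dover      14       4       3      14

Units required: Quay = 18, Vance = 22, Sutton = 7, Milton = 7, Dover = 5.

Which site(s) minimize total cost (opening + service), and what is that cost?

Open Green and Amber; minimum total cost 233.

For any fixed open set, each sensor cluster goes to its cheapest open site; total = fixed + service.
{Green, Amber}: Quay→Amber 2·18=36, Vance→Green 4·22=88, Sutton→Amber 2·7=14, Milton→Green 8·7=56, Dover→Green 3·5=15. Service 209; fixed 24; total 233.
{Blue, Amber}: service 214 + fixed 42 = 256
{Red, Green, Amber}: service 209 + fixed 49 = 258
{Red, Blue, Green, Amber}: service 209 + fixed 77 = 286
No other subset beats 233.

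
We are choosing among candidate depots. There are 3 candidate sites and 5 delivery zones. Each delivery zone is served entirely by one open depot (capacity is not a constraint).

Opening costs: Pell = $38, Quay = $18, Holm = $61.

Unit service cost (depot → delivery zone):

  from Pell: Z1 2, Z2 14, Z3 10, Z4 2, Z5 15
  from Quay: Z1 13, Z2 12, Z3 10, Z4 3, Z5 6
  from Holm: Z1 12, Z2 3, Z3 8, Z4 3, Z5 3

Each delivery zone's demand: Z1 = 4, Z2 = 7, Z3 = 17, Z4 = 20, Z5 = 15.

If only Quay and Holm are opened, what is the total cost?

Total cost: 389

Each delivery zone is assigned to its cheapest site among the open ones.
{Quay, Holm}: Z1→Holm 12·4=48, Z2→Holm 3·7=21, Z3→Holm 8·17=136, Z4→Quay 3·20=60, Z5→Holm 3·15=45. Service 310; fixed 79; total 389.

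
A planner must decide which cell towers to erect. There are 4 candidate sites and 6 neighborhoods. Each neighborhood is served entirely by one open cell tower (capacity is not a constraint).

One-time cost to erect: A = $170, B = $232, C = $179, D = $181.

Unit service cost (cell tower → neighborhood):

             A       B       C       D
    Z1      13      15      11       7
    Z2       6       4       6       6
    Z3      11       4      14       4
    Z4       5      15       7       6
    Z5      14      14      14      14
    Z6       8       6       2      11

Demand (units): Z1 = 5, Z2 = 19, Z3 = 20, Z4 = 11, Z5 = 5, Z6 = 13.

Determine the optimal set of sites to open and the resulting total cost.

For any fixed open set, each neighborhood goes to its cheapest open site; total = fixed + service.
{D}: Z1→D 7·5=35, Z2→D 6·19=114, Z3→D 4·20=80, Z4→D 6·11=66, Z5→D 14·5=70, Z6→D 11·13=143. Service 508; fixed 181; total 689.
{C, D}: service 391 + fixed 360 = 751
{B}: Z1→B 15·5=75, Z2→B 4·19=76, Z3→B 4·20=80, Z4→B 15·11=165, Z5→B 14·5=70, Z6→B 6·13=78. Service 544; fixed 232; total 776.
{A, B, C, D}: service 342 + fixed 762 = 1104
No other subset beats 689.

Open D only; minimum total cost 689.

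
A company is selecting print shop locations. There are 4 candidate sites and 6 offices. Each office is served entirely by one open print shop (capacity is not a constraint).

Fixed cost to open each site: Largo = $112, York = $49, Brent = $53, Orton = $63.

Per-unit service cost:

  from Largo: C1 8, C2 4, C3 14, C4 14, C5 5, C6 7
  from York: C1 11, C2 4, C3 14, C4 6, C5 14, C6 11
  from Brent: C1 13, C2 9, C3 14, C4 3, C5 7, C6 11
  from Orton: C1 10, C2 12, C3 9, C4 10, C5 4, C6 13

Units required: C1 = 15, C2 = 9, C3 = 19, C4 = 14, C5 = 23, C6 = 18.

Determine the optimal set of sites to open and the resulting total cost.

Open Largo, Brent and Orton; minimum total cost 815.

For any fixed open set, each office goes to its cheapest open site; total = fixed + service.
{Largo, Brent, Orton}: C1→Largo 8·15=120, C2→Largo 4·9=36, C3→Orton 9·19=171, C4→Brent 3·14=42, C5→Orton 4·23=92, C6→Largo 7·18=126. Service 587; fixed 228; total 815.
{York, Orton}: service 731 + fixed 112 = 843
{Brent, Orton}: C1→Orton 10·15=150, C2→Brent 9·9=81, C3→Orton 9·19=171, C4→Brent 3·14=42, C5→Orton 4·23=92, C6→Brent 11·18=198. Service 734; fixed 116; total 850.
{Largo, York, Brent, Orton}: C1→Largo 8·15=120, C2→Largo 4·9=36, C3→Orton 9·19=171, C4→Brent 3·14=42, C5→Orton 4·23=92, C6→Largo 7·18=126. Service 587; fixed 277; total 864.
No other subset beats 815.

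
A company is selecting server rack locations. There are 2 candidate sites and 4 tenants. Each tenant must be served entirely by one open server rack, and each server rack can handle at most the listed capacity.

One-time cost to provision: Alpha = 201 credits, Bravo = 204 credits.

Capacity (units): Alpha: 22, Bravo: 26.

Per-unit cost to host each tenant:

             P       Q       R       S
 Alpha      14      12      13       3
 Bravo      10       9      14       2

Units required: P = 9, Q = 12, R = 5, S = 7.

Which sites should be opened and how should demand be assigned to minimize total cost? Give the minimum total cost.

Open {Alpha, Bravo}: P→Bravo 10·9=90, Q→Bravo 9·12=108, R→Alpha 13·5=65, S→Alpha 3·7=21.
Loads: Alpha carries 12/22, Bravo carries 21/26. Service 284; fixed 405; total 689.
Next best feasible plan costs 694.

Minimum total cost: 689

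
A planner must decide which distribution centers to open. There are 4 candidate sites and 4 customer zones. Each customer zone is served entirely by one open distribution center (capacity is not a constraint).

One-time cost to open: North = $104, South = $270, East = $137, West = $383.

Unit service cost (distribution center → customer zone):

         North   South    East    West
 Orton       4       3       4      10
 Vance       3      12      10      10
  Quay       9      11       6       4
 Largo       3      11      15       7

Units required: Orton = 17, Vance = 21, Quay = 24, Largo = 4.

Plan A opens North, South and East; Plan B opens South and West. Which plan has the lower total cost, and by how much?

Plan A is cheaper by 257.

Plan A: {North, South, East}: Orton→South 3·17=51, Vance→North 3·21=63, Quay→East 6·24=144, Largo→North 3·4=12. Service 270; fixed 511; total 781.
Plan B: {South, West}: Orton→South 3·17=51, Vance→West 10·21=210, Quay→West 4·24=96, Largo→West 7·4=28. Service 385; fixed 653; total 1038.
Difference: |781 − 1038| = 257.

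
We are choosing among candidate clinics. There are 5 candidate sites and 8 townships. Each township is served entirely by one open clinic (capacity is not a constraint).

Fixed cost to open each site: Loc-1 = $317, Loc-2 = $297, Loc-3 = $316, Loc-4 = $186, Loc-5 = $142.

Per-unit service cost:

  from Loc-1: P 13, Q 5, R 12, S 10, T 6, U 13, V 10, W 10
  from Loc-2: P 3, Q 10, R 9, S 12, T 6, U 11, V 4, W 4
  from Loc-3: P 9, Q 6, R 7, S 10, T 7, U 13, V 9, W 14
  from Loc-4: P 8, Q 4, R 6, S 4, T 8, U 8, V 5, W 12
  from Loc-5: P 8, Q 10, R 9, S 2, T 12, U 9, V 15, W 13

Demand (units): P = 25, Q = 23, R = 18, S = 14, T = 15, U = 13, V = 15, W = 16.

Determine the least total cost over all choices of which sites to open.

For any fixed open set, each township goes to its cheapest open site; total = fixed + service.
{Loc-2, Loc-4}: P→Loc-2 3·25=75, Q→Loc-4 4·23=92, R→Loc-4 6·18=108, S→Loc-4 4·14=56, T→Loc-2 6·15=90, U→Loc-4 8·13=104, V→Loc-2 4·15=60, W→Loc-2 4·16=64. Service 649; fixed 483; total 1132.
{Loc-4}: service 947 + fixed 186 = 1133
{Loc-2, Loc-4, Loc-5}: service 621 + fixed 625 = 1246
{Loc-1, Loc-2, Loc-3, Loc-4, Loc-5}: service 621 + fixed 1258 = 1879
No other subset beats 1132.

Minimum total cost: 1132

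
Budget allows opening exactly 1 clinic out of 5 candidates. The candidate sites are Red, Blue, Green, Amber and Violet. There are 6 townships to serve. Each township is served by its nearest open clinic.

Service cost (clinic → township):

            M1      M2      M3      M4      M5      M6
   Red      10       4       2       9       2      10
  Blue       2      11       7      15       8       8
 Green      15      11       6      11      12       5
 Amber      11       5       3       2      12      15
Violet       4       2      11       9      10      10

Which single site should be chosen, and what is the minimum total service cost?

With exactly 1 open, each township uses its cheapest among the chosen.
{Red}: M1→Red 10, M2→Red 4, M3→Red 2, M4→Red 9, M5→Red 2, M6→Red 10. Service cost 37.
{Violet}: service cost 46
{Amber}: service cost 48
Among all 5 size-1 choices, {Red} is lowest.

Choose Red only; total service cost 37.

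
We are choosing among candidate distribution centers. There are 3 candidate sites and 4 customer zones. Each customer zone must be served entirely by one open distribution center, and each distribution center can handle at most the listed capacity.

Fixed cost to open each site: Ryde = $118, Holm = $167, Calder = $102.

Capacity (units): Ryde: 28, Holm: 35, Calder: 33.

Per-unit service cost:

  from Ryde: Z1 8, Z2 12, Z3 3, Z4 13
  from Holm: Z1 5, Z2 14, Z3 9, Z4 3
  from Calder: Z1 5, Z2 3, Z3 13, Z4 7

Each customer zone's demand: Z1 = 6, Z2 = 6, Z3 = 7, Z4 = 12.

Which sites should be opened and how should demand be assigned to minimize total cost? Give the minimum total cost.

Open {Calder}: Z1→Calder 5·6=30, Z2→Calder 3·6=18, Z3→Calder 13·7=91, Z4→Calder 7·12=84.
Loads: Calder carries 31/33. Service 223; fixed 102; total 325.
Next best feasible plan costs 373.

Minimum total cost: 325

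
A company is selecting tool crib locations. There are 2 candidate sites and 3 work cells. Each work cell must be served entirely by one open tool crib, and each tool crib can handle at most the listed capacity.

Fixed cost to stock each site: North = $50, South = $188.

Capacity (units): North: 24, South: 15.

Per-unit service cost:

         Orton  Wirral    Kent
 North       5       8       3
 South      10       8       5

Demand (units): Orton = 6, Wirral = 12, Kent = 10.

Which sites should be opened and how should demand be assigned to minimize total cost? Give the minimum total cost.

Minimum total cost: 394

Open {North, South}: Orton→North 5·6=30, Wirral→South 8·12=96, Kent→North 3·10=30.
Loads: North carries 16/24, South carries 12/15. Service 156; fixed 238; total 394.
Next best feasible plan costs 414.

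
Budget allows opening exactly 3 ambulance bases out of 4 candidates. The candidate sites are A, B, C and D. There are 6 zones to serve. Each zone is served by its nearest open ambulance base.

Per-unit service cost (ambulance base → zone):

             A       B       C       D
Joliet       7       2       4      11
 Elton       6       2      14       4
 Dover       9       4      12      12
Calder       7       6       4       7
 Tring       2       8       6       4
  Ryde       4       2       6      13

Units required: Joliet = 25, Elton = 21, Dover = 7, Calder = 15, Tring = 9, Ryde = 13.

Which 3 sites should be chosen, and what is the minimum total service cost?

With exactly 3 open, each zone uses its cheapest among the chosen.
{A, B, C}: Joliet→B 2·25=50, Elton→B 2·21=42, Dover→B 4·7=28, Calder→C 4·15=60, Tring→A 2·9=18, Ryde→B 2·13=26. Service cost 224.
{B, C, D}: service cost 242
{A, B, D}: service cost 254
Among all 4 size-3 choices, {A, B, C} is lowest.

Choose A, B and C; total service cost 224.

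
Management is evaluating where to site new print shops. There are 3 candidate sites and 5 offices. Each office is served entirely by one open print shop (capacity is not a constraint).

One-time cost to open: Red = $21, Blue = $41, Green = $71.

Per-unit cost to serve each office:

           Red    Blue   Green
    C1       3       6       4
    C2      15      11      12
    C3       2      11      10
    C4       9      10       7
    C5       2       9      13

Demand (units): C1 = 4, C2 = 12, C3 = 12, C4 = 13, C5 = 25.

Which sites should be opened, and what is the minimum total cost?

For any fixed open set, each office goes to its cheapest open site; total = fixed + service.
{Red, Blue}: C1→Red 3·4=12, C2→Blue 11·12=132, C3→Red 2·12=24, C4→Red 9·13=117, C5→Red 2·25=50. Service 335; fixed 62; total 397.
{Red}: service 383 + fixed 21 = 404
{Red, Green}: service 321 + fixed 92 = 413
{Red, Blue, Green}: service 309 + fixed 133 = 442
No other subset beats 397.

Open Red and Blue; minimum total cost 397.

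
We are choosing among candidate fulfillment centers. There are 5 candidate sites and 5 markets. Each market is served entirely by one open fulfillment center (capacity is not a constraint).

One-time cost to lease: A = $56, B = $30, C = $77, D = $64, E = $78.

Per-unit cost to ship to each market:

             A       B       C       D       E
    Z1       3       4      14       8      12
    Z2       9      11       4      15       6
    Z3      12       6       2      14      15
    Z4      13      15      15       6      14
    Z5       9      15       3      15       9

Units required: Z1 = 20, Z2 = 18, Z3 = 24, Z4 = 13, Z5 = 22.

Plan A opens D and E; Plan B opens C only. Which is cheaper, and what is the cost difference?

Plan A: {D, E}: Z1→D 8·20=160, Z2→E 6·18=108, Z3→D 14·24=336, Z4→D 6·13=78, Z5→E 9·22=198. Service 880; fixed 142; total 1022.
Plan B: {C}: Z1→C 14·20=280, Z2→C 4·18=72, Z3→C 2·24=48, Z4→C 15·13=195, Z5→C 3·22=66. Service 661; fixed 77; total 738.
Difference: |1022 − 738| = 284.

Plan B is cheaper by 284.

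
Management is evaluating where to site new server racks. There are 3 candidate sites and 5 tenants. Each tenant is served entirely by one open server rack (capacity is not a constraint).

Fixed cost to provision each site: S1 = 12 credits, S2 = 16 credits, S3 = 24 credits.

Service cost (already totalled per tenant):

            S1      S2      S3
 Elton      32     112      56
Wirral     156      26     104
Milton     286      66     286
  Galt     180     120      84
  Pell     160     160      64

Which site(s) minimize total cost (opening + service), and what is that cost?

Open S1, S2 and S3; minimum total cost 324.

For any fixed open set, each tenant goes to its cheapest open site; total = fixed + service.
{S1, S2, S3}: Elton→S1 32, Wirral→S2 26, Milton→S2 66, Galt→S3 84, Pell→S3 64. Service 272; fixed 52; total 324.
{S2, S3}: service 296 + fixed 40 = 336
{S1, S2}: service 404 + fixed 28 = 432
{S1}: Elton→S1 32, Wirral→S1 156, Milton→S1 286, Galt→S1 180, Pell→S1 160. Service 814; fixed 12; total 826.
(All 7 nonempty subsets were checked; S1, S2 and S3 is lowest.)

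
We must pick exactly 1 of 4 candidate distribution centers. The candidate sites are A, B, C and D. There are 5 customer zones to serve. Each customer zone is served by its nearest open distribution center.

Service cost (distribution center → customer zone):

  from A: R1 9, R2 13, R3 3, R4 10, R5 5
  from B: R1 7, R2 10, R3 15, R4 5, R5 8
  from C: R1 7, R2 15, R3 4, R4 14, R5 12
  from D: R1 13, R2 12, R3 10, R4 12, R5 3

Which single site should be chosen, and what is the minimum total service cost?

Choose A only; total service cost 40.

With exactly 1 open, each customer zone uses its cheapest among the chosen.
{A}: R1→A 9, R2→A 13, R3→A 3, R4→A 10, R5→A 5. Service cost 40.
{B}: service cost 45
{D}: service cost 50
Among all 4 size-1 choices, {A} is lowest.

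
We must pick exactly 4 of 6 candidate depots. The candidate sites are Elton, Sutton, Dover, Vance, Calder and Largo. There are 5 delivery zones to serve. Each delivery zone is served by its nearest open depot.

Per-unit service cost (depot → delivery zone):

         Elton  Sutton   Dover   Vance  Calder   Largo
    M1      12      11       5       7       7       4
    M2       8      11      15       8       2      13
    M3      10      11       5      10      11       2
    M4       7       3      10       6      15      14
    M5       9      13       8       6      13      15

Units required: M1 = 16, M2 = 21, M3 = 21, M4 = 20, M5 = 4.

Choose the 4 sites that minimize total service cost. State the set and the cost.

With exactly 4 open, each delivery zone uses its cheapest among the chosen.
{Sutton, Vance, Calder, Largo}: M1→Largo 4·16=64, M2→Calder 2·21=42, M3→Largo 2·21=42, M4→Sutton 3·20=60, M5→Vance 6·4=24. Service cost 232.
{Sutton, Dover, Calder, Largo}: service cost 240
{Elton, Sutton, Calder, Largo}: service cost 244
Among all 15 size-4 choices, {Sutton, Vance, Calder, Largo} is lowest.

Choose Sutton, Vance, Calder and Largo; total service cost 232.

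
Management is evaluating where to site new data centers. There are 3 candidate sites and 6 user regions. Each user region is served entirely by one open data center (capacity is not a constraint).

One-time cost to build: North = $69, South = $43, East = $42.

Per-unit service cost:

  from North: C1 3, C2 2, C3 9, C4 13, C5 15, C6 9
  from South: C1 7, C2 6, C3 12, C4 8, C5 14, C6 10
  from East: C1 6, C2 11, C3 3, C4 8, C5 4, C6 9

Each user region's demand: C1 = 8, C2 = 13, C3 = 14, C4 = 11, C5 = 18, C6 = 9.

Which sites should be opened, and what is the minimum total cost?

For any fixed open set, each user region goes to its cheapest open site; total = fixed + service.
{North, East}: C1→North 3·8=24, C2→North 2·13=26, C3→East 3·14=42, C4→East 8·11=88, C5→East 4·18=72, C6→North 9·9=81. Service 333; fixed 111; total 444.
{North, South, East}: C1→North 3·8=24, C2→North 2·13=26, C3→East 3·14=42, C4→South 8·11=88, C5→East 4·18=72, C6→North 9·9=81. Service 333; fixed 154; total 487.
{South, East}: service 409 + fixed 85 = 494
{East}: C1→East 6·8=48, C2→East 11·13=143, C3→East 3·14=42, C4→East 8·11=88, C5→East 4·18=72, C6→East 9·9=81. Service 474; fixed 42; total 516.
No other subset beats 444.

Open North and East; minimum total cost 444.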